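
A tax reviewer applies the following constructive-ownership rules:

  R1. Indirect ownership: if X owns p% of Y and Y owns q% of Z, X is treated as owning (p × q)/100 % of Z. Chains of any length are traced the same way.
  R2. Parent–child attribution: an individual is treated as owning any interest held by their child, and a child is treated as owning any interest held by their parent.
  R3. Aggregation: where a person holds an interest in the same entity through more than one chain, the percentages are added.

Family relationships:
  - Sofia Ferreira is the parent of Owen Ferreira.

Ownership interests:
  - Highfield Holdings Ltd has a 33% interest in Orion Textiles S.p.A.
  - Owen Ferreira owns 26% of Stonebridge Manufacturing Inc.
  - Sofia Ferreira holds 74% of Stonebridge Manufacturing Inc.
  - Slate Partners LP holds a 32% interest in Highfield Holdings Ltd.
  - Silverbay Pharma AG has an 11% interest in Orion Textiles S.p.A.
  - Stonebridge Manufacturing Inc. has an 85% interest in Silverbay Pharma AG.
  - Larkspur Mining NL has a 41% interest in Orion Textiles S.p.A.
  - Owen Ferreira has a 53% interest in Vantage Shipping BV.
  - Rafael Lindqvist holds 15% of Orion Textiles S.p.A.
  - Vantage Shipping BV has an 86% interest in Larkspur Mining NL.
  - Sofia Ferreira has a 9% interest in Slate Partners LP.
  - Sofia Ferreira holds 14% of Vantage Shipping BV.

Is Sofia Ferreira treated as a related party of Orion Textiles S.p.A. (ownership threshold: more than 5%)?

Yes

By parent–child attribution (R2), Sofia Ferreira is treated as also owning Owen Ferreira's interest in Vantage Shipping BV, giving 14% + 53% = 67%.
By parent–child attribution (R2), Sofia Ferreira is treated as also owning Owen Ferreira's interest in Stonebridge Manufacturing Inc, giving 74% + 26% = 100%.
Chain via Vantage Shipping BV → Larkspur Mining NL (R1): 67% × 86% × 41% = 23.6242% of Orion Textiles S.p.A.
Chain via Slate Partners LP → Highfield Holdings Ltd (R1): 9% × 32% × 33% = 0.9504% of Orion Textiles S.p.A.
Chain via Stonebridge Manufacturing Inc. → Silverbay Pharma AG (R1): 100% × 85% × 11% = 9.35% of Orion Textiles S.p.A.
Aggregating (R3): 23.6242% + 0.9504% + 9.35% = 33.9246%.
33.9246% exceeds the 5% threshold, so Sofia is a related party to Orion Textiles S.p.A.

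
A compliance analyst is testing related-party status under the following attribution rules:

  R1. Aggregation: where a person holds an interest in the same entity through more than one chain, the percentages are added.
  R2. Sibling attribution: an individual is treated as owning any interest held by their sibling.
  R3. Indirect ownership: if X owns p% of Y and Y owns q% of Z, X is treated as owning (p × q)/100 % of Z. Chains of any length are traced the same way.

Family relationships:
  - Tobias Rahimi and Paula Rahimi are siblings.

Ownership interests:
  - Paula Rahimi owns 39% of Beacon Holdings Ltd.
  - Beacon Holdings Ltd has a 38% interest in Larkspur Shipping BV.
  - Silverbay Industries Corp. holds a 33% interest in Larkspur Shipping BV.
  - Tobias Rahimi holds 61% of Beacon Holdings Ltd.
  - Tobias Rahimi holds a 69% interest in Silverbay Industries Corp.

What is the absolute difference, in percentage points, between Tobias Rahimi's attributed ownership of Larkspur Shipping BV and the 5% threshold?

55.77

By sibling attribution (R2), Tobias Rahimi is treated as also owning Paula Rahimi's interest in Beacon Holdings Ltd, giving 61% + 39% = 100%.
Chain via Silverbay Industries Corp. (R3): 69% × 33% = 22.77% of Larkspur Shipping BV.
Chain via Beacon Holdings Ltd (R3): 100% × 38% = 38% of Larkspur Shipping BV.
Aggregating (R1): 22.77% + 38% = 60.77%.
60.77% exceeds the 5% threshold by 55.77 percentage points.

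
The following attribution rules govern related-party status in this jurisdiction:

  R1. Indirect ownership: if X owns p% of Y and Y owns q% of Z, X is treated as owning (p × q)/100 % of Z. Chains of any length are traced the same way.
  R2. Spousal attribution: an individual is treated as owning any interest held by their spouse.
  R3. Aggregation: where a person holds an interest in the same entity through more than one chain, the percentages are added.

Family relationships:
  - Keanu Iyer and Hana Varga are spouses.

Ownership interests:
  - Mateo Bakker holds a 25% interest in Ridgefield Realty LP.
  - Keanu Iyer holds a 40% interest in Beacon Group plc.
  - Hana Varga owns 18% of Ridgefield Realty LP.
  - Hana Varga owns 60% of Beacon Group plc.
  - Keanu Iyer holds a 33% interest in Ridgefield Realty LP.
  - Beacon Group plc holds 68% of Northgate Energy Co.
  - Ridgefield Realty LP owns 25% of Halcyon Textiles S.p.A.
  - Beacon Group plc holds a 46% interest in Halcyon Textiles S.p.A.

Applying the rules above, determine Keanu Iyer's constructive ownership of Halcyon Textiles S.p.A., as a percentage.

58.75%

By spousal attribution (R2), Keanu Iyer is treated as also owning Hana Varga's interest in Beacon Group plc, giving 40% + 60% = 100%.
By spousal attribution (R2), Keanu Iyer is treated as also owning Hana Varga's interest in Ridgefield Realty LP, giving 33% + 18% = 51%.
Chain via Beacon Group plc (R1): 100% × 46% = 46% of Halcyon Textiles S.p.A.
Chain via Ridgefield Realty LP (R1): 51% × 25% = 12.75% of Halcyon Textiles S.p.A.
Aggregating (R3): 46% + 12.75% = 58.75%.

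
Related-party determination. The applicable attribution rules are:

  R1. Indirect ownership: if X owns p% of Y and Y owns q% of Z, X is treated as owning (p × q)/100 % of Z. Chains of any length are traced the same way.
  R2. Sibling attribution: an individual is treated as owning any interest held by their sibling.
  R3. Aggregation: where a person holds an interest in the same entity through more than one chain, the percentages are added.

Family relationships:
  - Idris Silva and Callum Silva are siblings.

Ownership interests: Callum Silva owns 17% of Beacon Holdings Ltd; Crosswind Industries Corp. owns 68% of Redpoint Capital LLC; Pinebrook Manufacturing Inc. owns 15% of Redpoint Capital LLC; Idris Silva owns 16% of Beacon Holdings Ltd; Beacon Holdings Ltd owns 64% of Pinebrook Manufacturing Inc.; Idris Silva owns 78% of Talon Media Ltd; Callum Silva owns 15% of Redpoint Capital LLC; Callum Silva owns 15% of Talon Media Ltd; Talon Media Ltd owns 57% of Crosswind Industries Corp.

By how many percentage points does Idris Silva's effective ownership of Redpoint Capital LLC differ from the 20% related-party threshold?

34.2148

By sibling attribution (R2), Idris Silva is treated as also owning Callum Silva's interest in Talon Media Ltd, giving 78% + 15% = 93%.
By sibling attribution (R2), Idris Silva is treated as also owning Callum Silva's interest in Beacon Holdings Ltd, giving 16% + 17% = 33%.
By sibling attribution (R2), Idris Silva is treated as owning Callum Silva's 15% interest in Redpoint Capital LLC.
Chain via Talon Media Ltd → Crosswind Industries Corp. (R1): 93% × 57% × 68% = 36.0468% of Redpoint Capital LLC.
Chain via Beacon Holdings Ltd → Pinebrook Manufacturing Inc. (R1): 33% × 64% × 15% = 3.168% of Redpoint Capital LLC.
Direct interest in Redpoint Capital LLC: 15%.
Aggregating (R3): 36.0468% + 3.168% + 15% = 54.2148%.
54.2148% exceeds the 20% threshold by 34.2148 percentage points.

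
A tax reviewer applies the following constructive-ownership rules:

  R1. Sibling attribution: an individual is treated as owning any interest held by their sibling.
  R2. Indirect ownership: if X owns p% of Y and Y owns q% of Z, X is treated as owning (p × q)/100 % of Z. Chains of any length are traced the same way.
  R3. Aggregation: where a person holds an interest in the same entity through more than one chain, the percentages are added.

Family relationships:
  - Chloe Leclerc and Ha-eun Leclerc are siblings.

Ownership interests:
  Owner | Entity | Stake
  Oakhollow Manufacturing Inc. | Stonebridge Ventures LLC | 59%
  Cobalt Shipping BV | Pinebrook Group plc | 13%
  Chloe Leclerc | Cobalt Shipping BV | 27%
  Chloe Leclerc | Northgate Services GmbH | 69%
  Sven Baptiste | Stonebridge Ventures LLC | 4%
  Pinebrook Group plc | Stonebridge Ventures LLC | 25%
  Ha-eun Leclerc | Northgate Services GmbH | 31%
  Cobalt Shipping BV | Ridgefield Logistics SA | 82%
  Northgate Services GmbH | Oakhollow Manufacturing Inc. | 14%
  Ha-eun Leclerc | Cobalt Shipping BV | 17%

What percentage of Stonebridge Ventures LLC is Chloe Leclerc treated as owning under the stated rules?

9.69%

By sibling attribution (R1), Chloe Leclerc is treated as also owning Ha-eun Leclerc's interest in Northgate Services GmbH, giving 69% + 31% = 100%.
By sibling attribution (R1), Chloe Leclerc is treated as also owning Ha-eun Leclerc's interest in Cobalt Shipping BV, giving 27% + 17% = 44%.
Chain via Northgate Services GmbH → Oakhollow Manufacturing Inc. (R2): 100% × 14% × 59% = 8.26% of Stonebridge Ventures LLC.
Chain via Cobalt Shipping BV → Pinebrook Group plc (R2): 44% × 13% × 25% = 1.43% of Stonebridge Ventures LLC.
Aggregating (R3): 8.26% + 1.43% = 9.69%.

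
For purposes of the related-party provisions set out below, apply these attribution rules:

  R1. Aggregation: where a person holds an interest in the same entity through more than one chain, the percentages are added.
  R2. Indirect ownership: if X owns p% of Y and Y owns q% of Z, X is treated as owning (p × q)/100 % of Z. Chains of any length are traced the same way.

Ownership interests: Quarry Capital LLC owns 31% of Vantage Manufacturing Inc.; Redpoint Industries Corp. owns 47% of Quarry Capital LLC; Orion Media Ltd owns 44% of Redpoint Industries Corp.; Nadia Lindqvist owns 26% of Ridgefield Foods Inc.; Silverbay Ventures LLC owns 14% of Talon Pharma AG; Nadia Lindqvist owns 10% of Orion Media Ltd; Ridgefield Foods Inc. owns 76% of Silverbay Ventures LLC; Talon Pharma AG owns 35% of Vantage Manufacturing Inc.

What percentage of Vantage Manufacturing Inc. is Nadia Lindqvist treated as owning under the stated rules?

1.60932%

Chain via Ridgefield Foods Inc. → Silverbay Ventures LLC → Talon Pharma AG (R2): 26% × 76% × 14% × 35% = 0.96824% of Vantage Manufacturing Inc.
Chain via Orion Media Ltd → Redpoint Industries Corp. → Quarry Capital LLC (R2): 10% × 44% × 47% × 31% = 0.64108% of Vantage Manufacturing Inc.
Aggregating (R1): 0.96824% + 0.64108% = 1.60932%.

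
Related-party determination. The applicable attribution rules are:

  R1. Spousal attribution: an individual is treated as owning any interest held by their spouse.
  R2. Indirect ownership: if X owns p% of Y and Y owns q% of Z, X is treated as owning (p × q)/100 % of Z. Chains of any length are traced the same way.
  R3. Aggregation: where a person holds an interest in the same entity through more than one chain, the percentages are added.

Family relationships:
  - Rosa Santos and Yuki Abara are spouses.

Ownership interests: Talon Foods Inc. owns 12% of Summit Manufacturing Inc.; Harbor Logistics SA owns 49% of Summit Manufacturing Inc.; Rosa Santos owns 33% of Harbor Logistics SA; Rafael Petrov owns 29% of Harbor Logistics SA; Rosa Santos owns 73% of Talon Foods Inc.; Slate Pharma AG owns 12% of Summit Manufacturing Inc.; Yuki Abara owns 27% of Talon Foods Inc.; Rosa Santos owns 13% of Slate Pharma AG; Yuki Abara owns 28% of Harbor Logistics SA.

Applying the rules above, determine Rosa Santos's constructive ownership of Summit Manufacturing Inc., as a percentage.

By spousal attribution (R1), Rosa Santos is treated as also owning Yuki Abara's interest in Harbor Logistics SA, giving 33% + 28% = 61%.
By spousal attribution (R1), Rosa Santos is treated as also owning Yuki Abara's interest in Talon Foods Inc, giving 73% + 27% = 100%.
Chain via Slate Pharma AG (R2): 13% × 12% = 1.56% of Summit Manufacturing Inc.
Chain via Harbor Logistics SA (R2): 61% × 49% = 29.89% of Summit Manufacturing Inc.
Chain via Talon Foods Inc. (R2): 100% × 12% = 12% of Summit Manufacturing Inc.
Aggregating (R3): 1.56% + 29.89% + 12% = 43.45%.

43.45%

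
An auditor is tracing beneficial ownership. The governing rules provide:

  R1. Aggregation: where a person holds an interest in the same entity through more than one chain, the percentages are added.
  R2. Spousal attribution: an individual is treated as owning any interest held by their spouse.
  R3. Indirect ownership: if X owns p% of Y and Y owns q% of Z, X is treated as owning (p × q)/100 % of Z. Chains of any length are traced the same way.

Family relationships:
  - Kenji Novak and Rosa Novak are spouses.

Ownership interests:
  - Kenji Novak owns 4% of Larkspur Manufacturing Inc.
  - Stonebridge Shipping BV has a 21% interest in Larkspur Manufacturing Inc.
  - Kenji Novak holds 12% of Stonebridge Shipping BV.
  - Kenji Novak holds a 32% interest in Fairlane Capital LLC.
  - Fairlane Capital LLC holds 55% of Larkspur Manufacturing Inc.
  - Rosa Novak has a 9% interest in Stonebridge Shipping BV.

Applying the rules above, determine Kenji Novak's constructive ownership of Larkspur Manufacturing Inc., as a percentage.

By spousal attribution (R2), Kenji Novak is treated as also owning Rosa Novak's interest in Stonebridge Shipping BV, giving 12% + 9% = 21%.
Chain via Stonebridge Shipping BV (R3): 21% × 21% = 4.41% of Larkspur Manufacturing Inc.
Chain via Fairlane Capital LLC (R3): 32% × 55% = 17.6% of Larkspur Manufacturing Inc.
Direct interest in Larkspur Manufacturing Inc: 4%.
Aggregating (R1): 4.41% + 17.6% + 4% = 26.01%.

26.01%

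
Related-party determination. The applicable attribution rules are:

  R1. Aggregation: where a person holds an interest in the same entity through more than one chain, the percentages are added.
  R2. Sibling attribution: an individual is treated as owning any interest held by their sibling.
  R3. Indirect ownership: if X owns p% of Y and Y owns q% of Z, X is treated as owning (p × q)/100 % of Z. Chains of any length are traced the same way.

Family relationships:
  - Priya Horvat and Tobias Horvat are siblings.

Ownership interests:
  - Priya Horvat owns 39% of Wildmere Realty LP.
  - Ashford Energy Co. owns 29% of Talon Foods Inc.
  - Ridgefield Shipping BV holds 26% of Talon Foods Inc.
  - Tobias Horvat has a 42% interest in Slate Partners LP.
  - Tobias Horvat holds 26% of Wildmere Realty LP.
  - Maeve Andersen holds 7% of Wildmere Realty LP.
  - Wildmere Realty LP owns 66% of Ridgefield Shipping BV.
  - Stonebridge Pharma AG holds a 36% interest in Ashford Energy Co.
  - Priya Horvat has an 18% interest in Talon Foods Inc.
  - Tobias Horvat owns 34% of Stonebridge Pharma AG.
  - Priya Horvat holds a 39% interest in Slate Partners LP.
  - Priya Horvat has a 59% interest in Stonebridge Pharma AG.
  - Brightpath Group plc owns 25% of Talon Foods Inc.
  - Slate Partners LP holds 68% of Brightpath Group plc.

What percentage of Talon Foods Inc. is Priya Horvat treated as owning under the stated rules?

52.6332%

By sibling attribution (R2), Priya Horvat is treated as also owning Tobias Horvat's interest in Wildmere Realty LP, giving 39% + 26% = 65%.
By sibling attribution (R2), Priya Horvat is treated as also owning Tobias Horvat's interest in Slate Partners LP, giving 39% + 42% = 81%.
By sibling attribution (R2), Priya Horvat is treated as also owning Tobias Horvat's interest in Stonebridge Pharma AG, giving 59% + 34% = 93%.
Chain via Wildmere Realty LP → Ridgefield Shipping BV (R3): 65% × 66% × 26% = 11.154% of Talon Foods Inc.
Chain via Slate Partners LP → Brightpath Group plc (R3): 81% × 68% × 25% = 13.77% of Talon Foods Inc.
Chain via Stonebridge Pharma AG → Ashford Energy Co. (R3): 93% × 36% × 29% = 9.7092% of Talon Foods Inc.
Direct interest in Talon Foods Inc: 18%.
Aggregating (R1): 11.154% + 13.77% + 9.7092% + 18% = 52.6332%.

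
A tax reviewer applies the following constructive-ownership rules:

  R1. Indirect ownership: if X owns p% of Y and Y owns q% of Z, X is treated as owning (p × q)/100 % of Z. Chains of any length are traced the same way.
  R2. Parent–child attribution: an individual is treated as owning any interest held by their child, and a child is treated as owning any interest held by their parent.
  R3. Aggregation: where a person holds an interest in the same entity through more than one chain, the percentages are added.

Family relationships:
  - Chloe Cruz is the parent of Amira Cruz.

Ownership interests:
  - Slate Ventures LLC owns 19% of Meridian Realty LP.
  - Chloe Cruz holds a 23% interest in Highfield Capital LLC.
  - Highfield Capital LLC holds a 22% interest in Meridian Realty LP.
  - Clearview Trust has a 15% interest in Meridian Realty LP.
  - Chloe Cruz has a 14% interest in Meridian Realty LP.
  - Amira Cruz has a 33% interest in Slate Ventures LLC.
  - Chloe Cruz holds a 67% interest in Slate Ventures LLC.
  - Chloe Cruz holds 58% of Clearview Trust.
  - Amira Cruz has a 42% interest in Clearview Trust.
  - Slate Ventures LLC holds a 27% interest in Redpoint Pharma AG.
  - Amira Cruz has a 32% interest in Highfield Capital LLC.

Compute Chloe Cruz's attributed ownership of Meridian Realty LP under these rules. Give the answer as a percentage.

60.1%

By parent–child attribution (R2), Chloe Cruz is treated as also owning Amira Cruz's interest in Clearview Trust, giving 58% + 42% = 100%.
By parent–child attribution (R2), Chloe Cruz is treated as also owning Amira Cruz's interest in Highfield Capital LLC, giving 23% + 32% = 55%.
By parent–child attribution (R2), Chloe Cruz is treated as also owning Amira Cruz's interest in Slate Ventures LLC, giving 67% + 33% = 100%.
Chain via Clearview Trust (R1): 100% × 15% = 15% of Meridian Realty LP.
Chain via Highfield Capital LLC (R1): 55% × 22% = 12.1% of Meridian Realty LP.
Chain via Slate Ventures LLC (R1): 100% × 19% = 19% of Meridian Realty LP.
Direct interest in Meridian Realty LP: 14%.
Aggregating (R3): 15% + 12.1% + 19% + 14% = 60.1%.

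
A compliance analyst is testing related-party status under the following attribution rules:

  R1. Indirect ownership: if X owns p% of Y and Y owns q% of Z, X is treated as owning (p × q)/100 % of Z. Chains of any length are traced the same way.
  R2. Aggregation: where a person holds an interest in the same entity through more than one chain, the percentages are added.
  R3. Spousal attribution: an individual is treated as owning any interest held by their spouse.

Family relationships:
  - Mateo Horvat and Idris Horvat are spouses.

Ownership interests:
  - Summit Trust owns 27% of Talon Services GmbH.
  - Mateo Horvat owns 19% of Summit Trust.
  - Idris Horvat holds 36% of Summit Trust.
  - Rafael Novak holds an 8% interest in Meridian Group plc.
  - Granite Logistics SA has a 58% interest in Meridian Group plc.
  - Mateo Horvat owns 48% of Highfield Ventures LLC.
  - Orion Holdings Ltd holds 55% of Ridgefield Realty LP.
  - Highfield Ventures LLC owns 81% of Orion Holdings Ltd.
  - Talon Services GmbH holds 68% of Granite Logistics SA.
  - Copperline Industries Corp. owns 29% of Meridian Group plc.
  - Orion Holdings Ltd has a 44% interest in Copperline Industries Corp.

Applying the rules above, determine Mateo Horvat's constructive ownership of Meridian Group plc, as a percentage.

10.817928%

By spousal attribution (R3), Mateo Horvat is treated as also owning Idris Horvat's interest in Summit Trust, giving 19% + 36% = 55%.
Chain via Highfield Ventures LLC → Orion Holdings Ltd → Copperline Industries Corp. (R1): 48% × 81% × 44% × 29% = 4.961088% of Meridian Group plc.
Chain via Summit Trust → Talon Services GmbH → Granite Logistics SA (R1): 55% × 27% × 68% × 58% = 5.85684% of Meridian Group plc.
Aggregating (R2): 4.961088% + 5.85684% = 10.817928%.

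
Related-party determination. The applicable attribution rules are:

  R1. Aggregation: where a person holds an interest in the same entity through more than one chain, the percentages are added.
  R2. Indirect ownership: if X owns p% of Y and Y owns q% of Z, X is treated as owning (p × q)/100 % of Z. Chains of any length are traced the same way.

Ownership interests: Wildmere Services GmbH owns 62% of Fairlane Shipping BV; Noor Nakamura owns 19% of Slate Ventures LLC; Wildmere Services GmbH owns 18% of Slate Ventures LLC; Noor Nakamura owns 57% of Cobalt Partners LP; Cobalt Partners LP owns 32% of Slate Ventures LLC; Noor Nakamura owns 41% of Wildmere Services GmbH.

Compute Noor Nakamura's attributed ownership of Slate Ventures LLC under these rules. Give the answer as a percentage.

44.62%

Chain via Wildmere Services GmbH (R2): 41% × 18% = 7.38% of Slate Ventures LLC.
Chain via Cobalt Partners LP (R2): 57% × 32% = 18.24% of Slate Ventures LLC.
Direct interest in Slate Ventures LLC: 19%.
Aggregating (R1): 7.38% + 18.24% + 19% = 44.62%.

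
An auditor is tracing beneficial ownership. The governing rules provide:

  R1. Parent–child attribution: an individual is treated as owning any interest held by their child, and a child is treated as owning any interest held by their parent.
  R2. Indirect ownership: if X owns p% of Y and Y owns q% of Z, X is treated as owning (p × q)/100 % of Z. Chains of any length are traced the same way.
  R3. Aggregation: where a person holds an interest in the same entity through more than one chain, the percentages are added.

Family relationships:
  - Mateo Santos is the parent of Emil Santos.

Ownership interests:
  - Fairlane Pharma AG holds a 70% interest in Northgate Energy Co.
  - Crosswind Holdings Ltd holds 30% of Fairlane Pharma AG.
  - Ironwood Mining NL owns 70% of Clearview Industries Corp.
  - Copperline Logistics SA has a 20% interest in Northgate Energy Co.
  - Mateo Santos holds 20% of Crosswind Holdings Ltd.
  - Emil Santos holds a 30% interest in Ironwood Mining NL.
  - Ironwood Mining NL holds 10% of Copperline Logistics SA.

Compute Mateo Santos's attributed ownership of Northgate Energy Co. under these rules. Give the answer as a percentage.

By parent–child attribution (R1), Mateo Santos is treated as owning Emil Santos's 30% interest in Ironwood Mining NL.
Chain via Crosswind Holdings Ltd → Fairlane Pharma AG (R2): 20% × 30% × 70% = 4.2% of Northgate Energy Co.
Chain via Ironwood Mining NL → Copperline Logistics SA (R2): 30% × 10% × 20% = 0.6% of Northgate Energy Co.
Aggregating (R3): 4.2% + 0.6% = 4.8%.

4.8%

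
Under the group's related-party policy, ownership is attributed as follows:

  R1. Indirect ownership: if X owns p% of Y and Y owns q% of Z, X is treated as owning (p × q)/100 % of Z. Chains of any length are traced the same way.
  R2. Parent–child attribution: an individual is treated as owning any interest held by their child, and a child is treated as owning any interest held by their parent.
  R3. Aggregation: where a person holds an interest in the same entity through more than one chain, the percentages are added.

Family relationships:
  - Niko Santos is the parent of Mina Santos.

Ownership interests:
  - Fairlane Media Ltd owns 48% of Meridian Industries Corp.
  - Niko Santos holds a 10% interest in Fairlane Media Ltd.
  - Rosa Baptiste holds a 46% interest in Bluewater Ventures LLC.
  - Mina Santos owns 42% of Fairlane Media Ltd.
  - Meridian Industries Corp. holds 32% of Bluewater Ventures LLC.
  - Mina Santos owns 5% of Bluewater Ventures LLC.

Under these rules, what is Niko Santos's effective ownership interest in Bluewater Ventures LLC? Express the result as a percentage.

12.9872%

By parent–child attribution (R2), Niko Santos is treated as also owning Mina Santos's interest in Fairlane Media Ltd, giving 10% + 42% = 52%.
By parent–child attribution (R2), Niko Santos is treated as owning Mina Santos's 5% interest in Bluewater Ventures LLC.
Chain via Fairlane Media Ltd → Meridian Industries Corp. (R1): 52% × 48% × 32% = 7.9872% of Bluewater Ventures LLC.
Direct interest in Bluewater Ventures LLC: 5%.
Aggregating (R3): 7.9872% + 5% = 12.9872%.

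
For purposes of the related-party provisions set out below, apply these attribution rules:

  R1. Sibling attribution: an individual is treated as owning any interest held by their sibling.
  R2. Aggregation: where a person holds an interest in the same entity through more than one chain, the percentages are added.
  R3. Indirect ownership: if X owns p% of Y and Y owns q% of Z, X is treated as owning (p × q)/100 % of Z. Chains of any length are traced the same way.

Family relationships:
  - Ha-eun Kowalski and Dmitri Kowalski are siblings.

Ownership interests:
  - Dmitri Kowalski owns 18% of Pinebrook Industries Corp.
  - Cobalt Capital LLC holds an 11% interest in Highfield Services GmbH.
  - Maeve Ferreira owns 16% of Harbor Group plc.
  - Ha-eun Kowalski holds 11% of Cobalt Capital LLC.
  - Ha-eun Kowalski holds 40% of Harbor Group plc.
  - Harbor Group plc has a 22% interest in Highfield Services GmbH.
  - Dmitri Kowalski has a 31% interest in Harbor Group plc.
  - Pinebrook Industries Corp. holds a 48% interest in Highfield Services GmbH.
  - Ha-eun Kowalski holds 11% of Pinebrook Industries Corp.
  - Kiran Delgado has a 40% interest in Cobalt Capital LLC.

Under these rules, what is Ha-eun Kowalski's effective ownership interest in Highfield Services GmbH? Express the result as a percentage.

30.75%

By sibling attribution (R1), Ha-eun Kowalski is treated as also owning Dmitri Kowalski's interest in Harbor Group plc, giving 40% + 31% = 71%.
By sibling attribution (R1), Ha-eun Kowalski is treated as also owning Dmitri Kowalski's interest in Pinebrook Industries Corp, giving 11% + 18% = 29%.
Chain via Harbor Group plc (R3): 71% × 22% = 15.62% of Highfield Services GmbH.
Chain via Cobalt Capital LLC (R3): 11% × 11% = 1.21% of Highfield Services GmbH.
Chain via Pinebrook Industries Corp. (R3): 29% × 48% = 13.92% of Highfield Services GmbH.
Aggregating (R2): 15.62% + 1.21% + 13.92% = 30.75%.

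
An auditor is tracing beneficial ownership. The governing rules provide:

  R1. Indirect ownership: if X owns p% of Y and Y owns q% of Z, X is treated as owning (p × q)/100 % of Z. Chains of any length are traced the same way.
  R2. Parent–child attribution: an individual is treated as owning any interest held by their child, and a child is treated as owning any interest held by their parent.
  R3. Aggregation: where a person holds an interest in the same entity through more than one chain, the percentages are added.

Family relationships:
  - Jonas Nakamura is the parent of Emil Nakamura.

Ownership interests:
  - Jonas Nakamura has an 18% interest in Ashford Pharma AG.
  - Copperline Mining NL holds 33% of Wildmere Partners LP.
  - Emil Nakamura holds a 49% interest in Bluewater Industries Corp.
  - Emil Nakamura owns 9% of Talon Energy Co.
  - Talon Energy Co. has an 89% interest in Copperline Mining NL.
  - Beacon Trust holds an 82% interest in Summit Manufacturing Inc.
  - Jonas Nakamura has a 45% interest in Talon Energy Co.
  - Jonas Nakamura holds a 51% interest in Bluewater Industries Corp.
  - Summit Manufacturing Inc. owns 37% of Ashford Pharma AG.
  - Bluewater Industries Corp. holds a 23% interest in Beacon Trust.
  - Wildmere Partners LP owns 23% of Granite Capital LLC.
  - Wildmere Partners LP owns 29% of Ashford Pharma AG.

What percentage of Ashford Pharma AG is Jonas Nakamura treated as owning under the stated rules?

By parent–child attribution (R2), Jonas Nakamura is treated as also owning Emil Nakamura's interest in Talon Energy Co, giving 45% + 9% = 54%.
By parent–child attribution (R2), Jonas Nakamura is treated as also owning Emil Nakamura's interest in Bluewater Industries Corp, giving 51% + 49% = 100%.
Chain via Talon Energy Co. → Copperline Mining NL → Wildmere Partners LP (R1): 54% × 89% × 33% × 29% = 4.599342% of Ashford Pharma AG.
Chain via Bluewater Industries Corp. → Beacon Trust → Summit Manufacturing Inc. (R1): 100% × 23% × 82% × 37% = 6.9782% of Ashford Pharma AG.
Direct interest in Ashford Pharma AG: 18%.
Aggregating (R3): 4.599342% + 6.9782% + 18% = 29.577542%.

29.577542%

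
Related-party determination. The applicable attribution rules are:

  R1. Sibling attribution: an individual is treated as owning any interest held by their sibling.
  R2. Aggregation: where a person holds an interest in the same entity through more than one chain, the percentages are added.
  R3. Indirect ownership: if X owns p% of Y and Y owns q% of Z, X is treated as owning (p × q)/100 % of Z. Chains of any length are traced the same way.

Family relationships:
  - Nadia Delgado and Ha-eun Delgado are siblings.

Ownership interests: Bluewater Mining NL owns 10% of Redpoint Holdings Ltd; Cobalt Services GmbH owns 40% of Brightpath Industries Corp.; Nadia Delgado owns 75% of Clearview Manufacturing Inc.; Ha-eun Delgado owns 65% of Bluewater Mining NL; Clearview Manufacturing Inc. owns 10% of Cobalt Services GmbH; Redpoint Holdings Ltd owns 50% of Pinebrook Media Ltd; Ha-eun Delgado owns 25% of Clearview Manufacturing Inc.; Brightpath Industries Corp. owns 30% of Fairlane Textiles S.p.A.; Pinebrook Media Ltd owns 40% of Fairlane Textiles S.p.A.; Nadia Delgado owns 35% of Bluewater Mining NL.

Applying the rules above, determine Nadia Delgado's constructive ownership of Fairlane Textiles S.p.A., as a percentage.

By sibling attribution (R1), Nadia Delgado is treated as also owning Ha-eun Delgado's interest in Clearview Manufacturing Inc, giving 75% + 25% = 100%.
By sibling attribution (R1), Nadia Delgado is treated as also owning Ha-eun Delgado's interest in Bluewater Mining NL, giving 35% + 65% = 100%.
Chain via Clearview Manufacturing Inc. → Cobalt Services GmbH → Brightpath Industries Corp. (R3): 100% × 10% × 40% × 30% = 1.2% of Fairlane Textiles S.p.A.
Chain via Bluewater Mining NL → Redpoint Holdings Ltd → Pinebrook Media Ltd (R3): 100% × 10% × 50% × 40% = 2% of Fairlane Textiles S.p.A.
Aggregating (R2): 1.2% + 2% = 3.2%.

3.2%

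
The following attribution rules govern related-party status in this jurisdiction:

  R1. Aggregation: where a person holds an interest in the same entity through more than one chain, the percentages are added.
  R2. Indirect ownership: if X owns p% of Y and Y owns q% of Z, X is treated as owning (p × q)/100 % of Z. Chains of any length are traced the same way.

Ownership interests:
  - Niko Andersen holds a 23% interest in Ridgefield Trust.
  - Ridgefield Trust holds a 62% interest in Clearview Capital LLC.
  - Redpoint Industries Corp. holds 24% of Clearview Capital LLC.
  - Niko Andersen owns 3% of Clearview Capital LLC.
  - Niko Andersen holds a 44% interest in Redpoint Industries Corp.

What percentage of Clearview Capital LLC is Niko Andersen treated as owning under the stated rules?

Chain via Ridgefield Trust (R2): 23% × 62% = 14.26% of Clearview Capital LLC.
Chain via Redpoint Industries Corp. (R2): 44% × 24% = 10.56% of Clearview Capital LLC.
Direct interest in Clearview Capital LLC: 3%.
Aggregating (R1): 14.26% + 10.56% + 3% = 27.82%.

27.82%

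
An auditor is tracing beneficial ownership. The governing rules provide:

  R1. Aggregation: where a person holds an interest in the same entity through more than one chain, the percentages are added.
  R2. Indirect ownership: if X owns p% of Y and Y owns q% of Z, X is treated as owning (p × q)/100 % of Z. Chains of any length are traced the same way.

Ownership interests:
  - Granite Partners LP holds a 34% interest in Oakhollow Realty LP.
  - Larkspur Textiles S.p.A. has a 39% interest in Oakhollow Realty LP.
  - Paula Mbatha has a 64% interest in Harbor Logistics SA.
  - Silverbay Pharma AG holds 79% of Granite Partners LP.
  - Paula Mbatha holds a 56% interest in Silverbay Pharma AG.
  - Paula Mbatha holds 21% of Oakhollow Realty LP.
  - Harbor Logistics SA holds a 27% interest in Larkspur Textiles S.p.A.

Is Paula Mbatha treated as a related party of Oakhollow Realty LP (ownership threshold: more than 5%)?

Chain via Silverbay Pharma AG → Granite Partners LP (R2): 56% × 79% × 34% = 15.0416% of Oakhollow Realty LP.
Chain via Harbor Logistics SA → Larkspur Textiles S.p.A. (R2): 64% × 27% × 39% = 6.7392% of Oakhollow Realty LP.
Direct interest in Oakhollow Realty LP: 21%.
Aggregating (R1): 15.0416% + 6.7392% + 21% = 42.7808%.
42.7808% exceeds the 5% threshold, so Paula is a related party to Oakhollow Realty LP.

Yes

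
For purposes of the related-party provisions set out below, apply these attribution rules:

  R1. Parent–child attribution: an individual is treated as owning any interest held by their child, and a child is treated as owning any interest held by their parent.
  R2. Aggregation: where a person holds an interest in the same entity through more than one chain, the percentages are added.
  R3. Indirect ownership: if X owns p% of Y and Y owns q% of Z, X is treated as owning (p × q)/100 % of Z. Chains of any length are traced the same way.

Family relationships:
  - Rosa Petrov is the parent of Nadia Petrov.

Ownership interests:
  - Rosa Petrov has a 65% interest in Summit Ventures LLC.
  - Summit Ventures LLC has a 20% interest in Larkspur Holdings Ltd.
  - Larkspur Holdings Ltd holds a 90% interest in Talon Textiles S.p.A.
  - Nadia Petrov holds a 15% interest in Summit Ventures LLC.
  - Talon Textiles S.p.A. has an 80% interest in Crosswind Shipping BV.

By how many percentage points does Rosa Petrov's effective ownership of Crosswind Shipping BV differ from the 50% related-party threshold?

By parent–child attribution (R1), Rosa Petrov is treated as also owning Nadia Petrov's interest in Summit Ventures LLC, giving 65% + 15% = 80%.
Chain via Summit Ventures LLC → Larkspur Holdings Ltd → Talon Textiles S.p.A. (R3): 80% × 20% × 90% × 80% = 11.52% of Crosswind Shipping BV.
11.52% falls short of the 50% threshold by 38.48 percentage points.

38.48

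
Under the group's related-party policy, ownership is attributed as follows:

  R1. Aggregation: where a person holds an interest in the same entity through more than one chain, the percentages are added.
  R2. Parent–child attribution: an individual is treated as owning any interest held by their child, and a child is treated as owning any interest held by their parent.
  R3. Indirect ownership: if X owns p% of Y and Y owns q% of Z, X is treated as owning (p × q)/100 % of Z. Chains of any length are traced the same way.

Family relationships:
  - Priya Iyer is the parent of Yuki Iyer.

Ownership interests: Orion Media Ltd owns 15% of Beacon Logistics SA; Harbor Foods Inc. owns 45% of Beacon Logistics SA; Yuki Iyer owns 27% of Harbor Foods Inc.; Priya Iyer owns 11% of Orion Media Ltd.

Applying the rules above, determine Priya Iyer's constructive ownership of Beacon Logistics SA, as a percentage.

13.8%

By parent–child attribution (R2), Priya Iyer is treated as owning Yuki Iyer's 27% interest in Harbor Foods Inc.
Chain via Orion Media Ltd (R3): 11% × 15% = 1.65% of Beacon Logistics SA.
Chain via Harbor Foods Inc. (R3): 27% × 45% = 12.15% of Beacon Logistics SA.
Aggregating (R1): 1.65% + 12.15% = 13.8%.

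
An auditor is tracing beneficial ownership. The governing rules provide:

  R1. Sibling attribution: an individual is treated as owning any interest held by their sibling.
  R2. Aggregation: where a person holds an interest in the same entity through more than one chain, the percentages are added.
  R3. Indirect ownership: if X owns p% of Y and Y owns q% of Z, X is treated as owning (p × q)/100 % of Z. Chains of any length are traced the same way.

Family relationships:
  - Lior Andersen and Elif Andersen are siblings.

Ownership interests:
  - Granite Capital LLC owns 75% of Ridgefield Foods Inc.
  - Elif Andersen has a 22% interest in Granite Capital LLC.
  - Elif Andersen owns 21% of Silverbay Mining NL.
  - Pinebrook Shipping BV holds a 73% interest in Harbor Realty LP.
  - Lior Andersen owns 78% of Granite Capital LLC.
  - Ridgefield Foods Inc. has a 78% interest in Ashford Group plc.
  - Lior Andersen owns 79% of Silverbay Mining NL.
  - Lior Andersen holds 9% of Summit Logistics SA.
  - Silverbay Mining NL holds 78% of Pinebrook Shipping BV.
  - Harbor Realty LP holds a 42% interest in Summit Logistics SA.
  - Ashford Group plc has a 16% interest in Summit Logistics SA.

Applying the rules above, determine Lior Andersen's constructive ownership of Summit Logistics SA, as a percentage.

42.2748%

By sibling attribution (R1), Lior Andersen is treated as also owning Elif Andersen's interest in Granite Capital LLC, giving 78% + 22% = 100%.
By sibling attribution (R1), Lior Andersen is treated as also owning Elif Andersen's interest in Silverbay Mining NL, giving 79% + 21% = 100%.
Chain via Granite Capital LLC → Ridgefield Foods Inc. → Ashford Group plc (R3): 100% × 75% × 78% × 16% = 9.36% of Summit Logistics SA.
Chain via Silverbay Mining NL → Pinebrook Shipping BV → Harbor Realty LP (R3): 100% × 78% × 73% × 42% = 23.9148% of Summit Logistics SA.
Direct interest in Summit Logistics SA: 9%.
Aggregating (R2): 9.36% + 23.9148% + 9% = 42.2748%.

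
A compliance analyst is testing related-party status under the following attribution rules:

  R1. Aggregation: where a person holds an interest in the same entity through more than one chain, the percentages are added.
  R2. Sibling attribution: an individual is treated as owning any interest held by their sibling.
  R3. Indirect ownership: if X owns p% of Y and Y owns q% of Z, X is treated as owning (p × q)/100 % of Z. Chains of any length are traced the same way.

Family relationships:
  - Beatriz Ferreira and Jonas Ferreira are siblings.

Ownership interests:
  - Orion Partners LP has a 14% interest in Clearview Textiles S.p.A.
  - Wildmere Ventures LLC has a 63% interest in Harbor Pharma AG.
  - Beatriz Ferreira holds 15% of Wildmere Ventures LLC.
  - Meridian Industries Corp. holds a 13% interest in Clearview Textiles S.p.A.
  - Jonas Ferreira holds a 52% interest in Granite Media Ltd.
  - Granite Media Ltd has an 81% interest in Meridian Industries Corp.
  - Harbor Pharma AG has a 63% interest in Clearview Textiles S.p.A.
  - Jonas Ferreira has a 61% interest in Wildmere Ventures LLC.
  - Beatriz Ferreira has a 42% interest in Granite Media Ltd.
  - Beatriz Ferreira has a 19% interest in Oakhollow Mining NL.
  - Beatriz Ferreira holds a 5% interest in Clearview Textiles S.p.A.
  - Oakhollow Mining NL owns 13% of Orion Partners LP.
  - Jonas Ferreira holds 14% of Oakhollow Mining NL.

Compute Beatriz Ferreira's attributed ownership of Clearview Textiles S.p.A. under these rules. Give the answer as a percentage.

By sibling attribution (R2), Beatriz Ferreira is treated as also owning Jonas Ferreira's interest in Granite Media Ltd, giving 42% + 52% = 94%.
By sibling attribution (R2), Beatriz Ferreira is treated as also owning Jonas Ferreira's interest in Oakhollow Mining NL, giving 19% + 14% = 33%.
By sibling attribution (R2), Beatriz Ferreira is treated as also owning Jonas Ferreira's interest in Wildmere Ventures LLC, giving 15% + 61% = 76%.
Chain via Granite Media Ltd → Meridian Industries Corp. (R3): 94% × 81% × 13% = 9.8982% of Clearview Textiles S.p.A.
Chain via Oakhollow Mining NL → Orion Partners LP (R3): 33% × 13% × 14% = 0.6006% of Clearview Textiles S.p.A.
Chain via Wildmere Ventures LLC → Harbor Pharma AG (R3): 76% × 63% × 63% = 30.1644% of Clearview Textiles S.p.A.
Direct interest in Clearview Textiles S.p.A: 5%.
Aggregating (R1): 9.8982% + 0.6006% + 30.1644% + 5% = 45.6632%.

45.6632%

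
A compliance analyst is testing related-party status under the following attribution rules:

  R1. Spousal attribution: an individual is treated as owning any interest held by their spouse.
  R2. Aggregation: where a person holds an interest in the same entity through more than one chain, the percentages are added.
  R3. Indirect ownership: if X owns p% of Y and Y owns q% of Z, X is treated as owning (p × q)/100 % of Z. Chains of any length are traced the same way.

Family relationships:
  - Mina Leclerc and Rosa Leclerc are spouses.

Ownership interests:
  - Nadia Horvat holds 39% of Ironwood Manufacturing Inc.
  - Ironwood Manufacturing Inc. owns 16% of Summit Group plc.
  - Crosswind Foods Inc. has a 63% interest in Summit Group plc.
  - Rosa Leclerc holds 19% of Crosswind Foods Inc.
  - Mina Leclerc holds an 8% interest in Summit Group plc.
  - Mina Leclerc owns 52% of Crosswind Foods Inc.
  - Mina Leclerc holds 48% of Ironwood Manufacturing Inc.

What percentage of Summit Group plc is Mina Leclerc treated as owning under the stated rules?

By spousal attribution (R1), Mina Leclerc is treated as also owning Rosa Leclerc's interest in Crosswind Foods Inc, giving 52% + 19% = 71%.
Chain via Crosswind Foods Inc. (R3): 71% × 63% = 44.73% of Summit Group plc.
Chain via Ironwood Manufacturing Inc. (R3): 48% × 16% = 7.68% of Summit Group plc.
Direct interest in Summit Group plc: 8%.
Aggregating (R2): 44.73% + 7.68% + 8% = 60.41%.

60.41%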